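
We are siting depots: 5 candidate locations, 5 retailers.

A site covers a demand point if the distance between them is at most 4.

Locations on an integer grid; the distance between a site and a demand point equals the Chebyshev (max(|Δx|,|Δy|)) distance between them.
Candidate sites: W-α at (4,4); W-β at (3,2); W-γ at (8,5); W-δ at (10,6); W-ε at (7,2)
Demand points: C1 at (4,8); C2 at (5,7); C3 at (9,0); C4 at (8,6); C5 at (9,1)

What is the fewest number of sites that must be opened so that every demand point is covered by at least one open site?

2

Coverage sets (demand points within 4 of each site):
  W-α: {C1, C2, C4}
  W-β: {}
  W-γ: {C1, C2, C4, C5}
  W-δ: {C4}
  W-ε: {C3, C4, C5}
No single site covers all 5 demand points.
But {W-α, W-ε} covers everything, so the minimum is 2.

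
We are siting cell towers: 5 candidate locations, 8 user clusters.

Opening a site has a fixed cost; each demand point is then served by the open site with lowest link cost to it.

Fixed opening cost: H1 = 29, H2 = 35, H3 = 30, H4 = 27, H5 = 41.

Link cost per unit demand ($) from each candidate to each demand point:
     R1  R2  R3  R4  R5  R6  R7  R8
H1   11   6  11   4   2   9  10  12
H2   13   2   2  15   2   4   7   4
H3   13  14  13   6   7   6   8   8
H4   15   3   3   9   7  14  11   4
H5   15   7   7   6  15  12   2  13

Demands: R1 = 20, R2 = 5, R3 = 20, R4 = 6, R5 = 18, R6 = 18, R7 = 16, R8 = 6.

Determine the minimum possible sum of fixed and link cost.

Open {H1, H2, H5}: assign each demand point to its cheapest open site.
  R1→H1 20×11=220, R2→H2 5×2=10, R3→H2 20×2=40, R4→H1 6×4=24, R5→H1 18×2=36, R6→H2 18×4=72, R7→H5 16×2=32, R8→H2 6×4=24
  link cost 458, fixed 105 → total 563.
Compare {H2, H5}: link cost 510 + fixed 76 = 586.
Compare {H1, H2, H4, H5}: link cost 458 + fixed 132 = 590.
Compare {H1, H2, H3, H5}: link cost 458 + fixed 135 = 593.
All other subsets cost ≥ 586. Minimum total cost: 563.

563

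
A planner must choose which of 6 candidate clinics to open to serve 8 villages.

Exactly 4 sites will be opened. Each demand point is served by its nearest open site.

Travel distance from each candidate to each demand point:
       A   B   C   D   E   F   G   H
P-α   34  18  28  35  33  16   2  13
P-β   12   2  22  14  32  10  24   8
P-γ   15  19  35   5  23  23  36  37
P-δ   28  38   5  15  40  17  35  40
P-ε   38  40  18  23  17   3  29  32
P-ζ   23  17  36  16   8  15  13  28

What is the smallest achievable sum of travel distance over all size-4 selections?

61

Open {P-α, P-β, P-δ, P-ζ}.
  A→P-β 12, B→P-β 2, C→P-δ 5, D→P-β 14, E→P-ζ 8, F→P-β 10, G→P-α 2, H→P-β 8  ⇒ total 61.
Compare {P-α, P-β, P-δ, P-ε}: total 63.
Compare {P-β, P-γ, P-δ, P-ζ}: total 63.
No size-4 selection does better; minimum is 61.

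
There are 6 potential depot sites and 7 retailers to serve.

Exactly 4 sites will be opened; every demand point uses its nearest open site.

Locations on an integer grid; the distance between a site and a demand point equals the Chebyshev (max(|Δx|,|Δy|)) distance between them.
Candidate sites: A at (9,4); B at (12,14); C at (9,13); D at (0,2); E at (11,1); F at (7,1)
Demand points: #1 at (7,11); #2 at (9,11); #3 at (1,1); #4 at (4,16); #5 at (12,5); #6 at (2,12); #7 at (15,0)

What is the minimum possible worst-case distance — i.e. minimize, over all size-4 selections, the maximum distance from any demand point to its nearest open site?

7

Open {A, B, C, D}.
  Farthest demand point is #6 at distance 7 (to C); all others are ≤ 7.
With {A, B, C, F} the worst case is 7.
With {A, C, D, E} the worst case is 7.
No size-4 selection achieves below 7.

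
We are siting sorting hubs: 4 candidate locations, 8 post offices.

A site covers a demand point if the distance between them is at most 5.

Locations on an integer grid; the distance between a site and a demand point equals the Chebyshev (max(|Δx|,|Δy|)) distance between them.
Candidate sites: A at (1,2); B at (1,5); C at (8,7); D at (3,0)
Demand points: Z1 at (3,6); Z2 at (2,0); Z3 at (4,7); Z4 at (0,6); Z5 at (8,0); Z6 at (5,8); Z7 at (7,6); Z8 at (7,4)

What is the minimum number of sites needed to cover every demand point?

Coverage sets (demand points within 5 of each site):
  A: {Z1, Z2, Z3, Z4}
  B: {Z1, Z2, Z3, Z4, Z6}
  C: {Z1, Z3, Z6, Z7, Z8}
  D: {Z2, Z5, Z8}
No 2 sites suffice: every size-2 union leaves at least one demand point uncovered.
But {A, C, D} covers everything, so the minimum is 3.

3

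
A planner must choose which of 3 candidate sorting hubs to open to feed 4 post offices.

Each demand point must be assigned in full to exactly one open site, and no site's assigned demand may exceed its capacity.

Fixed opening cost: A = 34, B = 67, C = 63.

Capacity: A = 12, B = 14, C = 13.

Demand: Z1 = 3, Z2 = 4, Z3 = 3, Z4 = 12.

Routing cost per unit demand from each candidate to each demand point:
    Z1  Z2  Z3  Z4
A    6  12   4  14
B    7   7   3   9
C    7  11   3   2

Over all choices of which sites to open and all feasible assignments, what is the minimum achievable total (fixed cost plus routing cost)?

199

Open {A, C}; cheapest assignment that respects the capacities:
  A (cap 12, load 10): Z1, Z2, Z3 — cost 3×6 + 4×12 + 3×4 = 78
  C (cap 13, load 12): Z4 — cost 12×2 = 24
  Shipping 102, fixed 97 → total 199.
  Any other capacity-feasible assignment to {A, C} ships for at least 102.
Compare {B, C}: its best feasible assignment gives total 212.
Compare {A, B, C}: its best feasible assignment gives total 243.
Every other set of open sites that can feasibly serve all demand totals ≥ 212 even under its best assignment. Minimum: 199.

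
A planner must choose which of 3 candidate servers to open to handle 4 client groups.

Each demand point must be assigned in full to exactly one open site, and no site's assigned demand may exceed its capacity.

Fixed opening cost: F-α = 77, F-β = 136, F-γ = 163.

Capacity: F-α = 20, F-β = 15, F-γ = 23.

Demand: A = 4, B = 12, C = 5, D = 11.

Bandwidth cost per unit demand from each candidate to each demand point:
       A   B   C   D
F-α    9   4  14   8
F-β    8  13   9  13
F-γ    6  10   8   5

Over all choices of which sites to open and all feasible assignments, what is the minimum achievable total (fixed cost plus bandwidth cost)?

Open {F-α, F-γ}; cheapest assignment that respects the capacities:
  F-α (cap 20, load 12): B — cost 12×4 = 48
  F-γ (cap 23, load 20): A, C, D — cost 4×6 + 5×8 + 11×5 = 119
  Shipping 167, fixed 240 → total 407.
  Any other capacity-feasible assignment to {F-α, F-γ} ships for at least 167.
Compare {F-α, F-β}: its best feasible assignment gives total 506.
Compare {F-α, F-β, F-γ}: its best feasible assignment gives total 543.
Every other set of open sites that can feasibly serve all demand totals ≥ 506 even under its best assignment. Minimum: 407.

407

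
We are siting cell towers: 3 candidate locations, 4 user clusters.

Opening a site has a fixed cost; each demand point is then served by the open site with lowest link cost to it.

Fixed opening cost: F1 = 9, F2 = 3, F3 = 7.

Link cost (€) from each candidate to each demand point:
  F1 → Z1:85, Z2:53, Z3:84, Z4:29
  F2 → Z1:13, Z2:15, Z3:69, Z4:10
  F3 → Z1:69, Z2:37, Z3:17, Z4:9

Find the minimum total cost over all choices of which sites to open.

Open {F2, F3}: assign each demand point to its cheapest open site.
  Z1→F2 13, Z2→F2 15, Z3→F3 17, Z4→F3 9
  link cost 54, fixed 10 → total 64.
Compare {F1, F2, F3}: link cost 54 + fixed 19 = 73.
Compare {F2}: link cost 107 + fixed 3 = 110.
Compare {F1, F2}: link cost 107 + fixed 12 = 119.
All other subsets cost ≥ 73. Minimum total cost: 64.

64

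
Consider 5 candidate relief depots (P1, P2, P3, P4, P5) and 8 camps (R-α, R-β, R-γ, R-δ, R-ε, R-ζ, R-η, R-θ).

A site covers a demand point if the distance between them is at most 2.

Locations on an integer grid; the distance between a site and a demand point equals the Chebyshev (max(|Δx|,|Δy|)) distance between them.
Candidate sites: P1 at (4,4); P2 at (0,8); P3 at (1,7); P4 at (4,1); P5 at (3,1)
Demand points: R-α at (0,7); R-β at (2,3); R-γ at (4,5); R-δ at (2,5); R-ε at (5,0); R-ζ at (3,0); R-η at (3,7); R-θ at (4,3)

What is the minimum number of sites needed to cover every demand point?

3

Coverage sets (demand points within 2 of each site):
  P1: {R-β, R-γ, R-δ, R-θ}
  P2: {R-α}
  P3: {R-α, R-δ, R-η}
  P4: {R-β, R-ε, R-ζ, R-θ}
  P5: {R-β, R-ε, R-ζ, R-θ}
No 2 sites suffice: every size-2 union leaves at least one demand point uncovered.
But {P1, P3, P4} covers everything, so the minimum is 3.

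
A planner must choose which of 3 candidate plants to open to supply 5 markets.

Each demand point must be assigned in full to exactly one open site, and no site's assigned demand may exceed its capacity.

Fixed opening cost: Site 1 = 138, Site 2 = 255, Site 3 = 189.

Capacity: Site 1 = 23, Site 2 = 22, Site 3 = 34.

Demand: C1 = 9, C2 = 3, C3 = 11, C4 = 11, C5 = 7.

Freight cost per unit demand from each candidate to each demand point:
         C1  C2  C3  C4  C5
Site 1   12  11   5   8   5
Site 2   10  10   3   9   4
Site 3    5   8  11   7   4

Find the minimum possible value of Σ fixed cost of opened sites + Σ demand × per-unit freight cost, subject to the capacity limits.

Open {Site 1, Site 3}; cheapest assignment that respects the capacities:
  Site 1 (cap 23, load 11): C3 — cost 11×5 = 55
  Site 3 (cap 34, load 30): C1, C2, C4, C5 — cost 9×5 + 3×8 + 11×7 + 7×4 = 174
  Shipping 229, fixed 327 → total 556.
  Any other capacity-feasible assignment to {Site 1, Site 3} ships for at least 229.
Compare {Site 2, Site 3}: its best feasible assignment gives total 651.
Compare {Site 1, Site 2}: its best feasible assignment gives total 672.
Every other set of open sites that can feasibly serve all demand totals ≥ 651 even under its best assignment. Minimum: 556.

556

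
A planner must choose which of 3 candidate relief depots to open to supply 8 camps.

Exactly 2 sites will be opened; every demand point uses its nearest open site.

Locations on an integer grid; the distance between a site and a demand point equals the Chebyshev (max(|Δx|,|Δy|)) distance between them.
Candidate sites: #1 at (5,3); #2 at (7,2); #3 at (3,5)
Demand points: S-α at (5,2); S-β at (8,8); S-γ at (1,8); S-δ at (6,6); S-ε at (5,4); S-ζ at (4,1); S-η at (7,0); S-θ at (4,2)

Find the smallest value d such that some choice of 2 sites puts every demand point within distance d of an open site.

Open {#1, #2}.
  Farthest demand point is S-β at distance 5 (to #1); all others are ≤ 5.
With {#1, #3} the worst case is 5.
With {#2, #3} the worst case is 5.
No size-2 selection achieves below 5.

5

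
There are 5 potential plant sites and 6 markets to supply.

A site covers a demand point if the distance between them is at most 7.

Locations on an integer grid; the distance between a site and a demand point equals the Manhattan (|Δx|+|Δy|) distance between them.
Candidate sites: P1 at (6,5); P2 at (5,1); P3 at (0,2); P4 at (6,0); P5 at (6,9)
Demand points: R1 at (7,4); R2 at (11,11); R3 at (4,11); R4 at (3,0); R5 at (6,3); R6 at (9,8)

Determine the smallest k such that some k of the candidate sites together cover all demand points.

Coverage sets (demand points within 7 of each site):
  P1: {R1, R5, R6}
  P2: {R1, R4, R5}
  P3: {R4, R5}
  P4: {R1, R4, R5}
  P5: {R1, R2, R3, R5, R6}
No single site covers all 6 demand points.
But {P2, P5} covers everything, so the minimum is 2.

2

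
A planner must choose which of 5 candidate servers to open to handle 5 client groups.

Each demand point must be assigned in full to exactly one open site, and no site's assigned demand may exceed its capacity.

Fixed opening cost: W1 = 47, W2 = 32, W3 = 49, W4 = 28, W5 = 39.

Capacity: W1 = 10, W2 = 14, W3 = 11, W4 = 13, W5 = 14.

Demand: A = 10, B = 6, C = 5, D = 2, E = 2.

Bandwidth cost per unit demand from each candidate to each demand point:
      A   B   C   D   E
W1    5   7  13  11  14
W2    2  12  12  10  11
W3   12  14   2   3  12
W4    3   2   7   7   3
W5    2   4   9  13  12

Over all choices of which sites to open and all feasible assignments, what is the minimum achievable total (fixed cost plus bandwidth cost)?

153

Open {W2, W4}; cheapest assignment that respects the capacities:
  W2 (cap 14, load 12): A, D — cost 10×2 + 2×10 = 40
  W4 (cap 13, load 13): B, C, E — cost 6×2 + 5×7 + 2×3 = 53
  Shipping 93, fixed 60 → total 153.
  Any other capacity-feasible assignment to {W2, W4} ships for at least 93.
Compare {W2, W3, W4}: its best feasible assignment gives total 163.
Compare {W4, W5}: its best feasible assignment gives total 166.
Every other set of open sites that can feasibly serve all demand totals ≥ 163 even under its best assignment. Minimum: 153.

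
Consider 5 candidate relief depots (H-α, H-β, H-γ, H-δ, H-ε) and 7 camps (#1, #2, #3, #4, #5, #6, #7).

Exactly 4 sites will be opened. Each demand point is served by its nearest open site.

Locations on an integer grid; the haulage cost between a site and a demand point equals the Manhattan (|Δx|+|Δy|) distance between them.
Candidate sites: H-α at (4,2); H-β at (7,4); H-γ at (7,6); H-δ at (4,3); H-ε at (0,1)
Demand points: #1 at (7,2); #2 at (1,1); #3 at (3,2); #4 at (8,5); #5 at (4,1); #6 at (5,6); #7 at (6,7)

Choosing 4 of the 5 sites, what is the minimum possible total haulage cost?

Open {H-α, H-β, H-γ, H-ε}.
  #1→H-β 2, #2→H-ε 1, #3→H-α 1, #4→H-β 2, #5→H-α 1, #6→H-γ 2, #7→H-γ 2  ⇒ total 11.
Compare {H-α, H-γ, H-δ, H-ε}: total 12.
Compare {H-β, H-γ, H-δ, H-ε}: total 13.
No size-4 selection does better; minimum is 11.

11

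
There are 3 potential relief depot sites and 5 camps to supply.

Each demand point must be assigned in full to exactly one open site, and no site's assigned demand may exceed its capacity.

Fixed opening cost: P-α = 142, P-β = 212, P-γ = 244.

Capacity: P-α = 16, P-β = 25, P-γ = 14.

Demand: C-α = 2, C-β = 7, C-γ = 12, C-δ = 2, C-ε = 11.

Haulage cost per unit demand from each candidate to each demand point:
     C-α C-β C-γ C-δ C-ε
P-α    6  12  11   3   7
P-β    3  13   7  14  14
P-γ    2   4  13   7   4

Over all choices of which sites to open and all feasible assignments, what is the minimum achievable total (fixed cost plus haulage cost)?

Open {P-α, P-β}; cheapest assignment that respects the capacities:
  P-α (cap 16, load 13): C-δ, C-ε — cost 2×3 + 11×7 = 83
  P-β (cap 25, load 21): C-α, C-β, C-γ — cost 2×3 + 7×13 + 12×7 = 181
  Shipping 264, fixed 354 → total 618.
  Any other capacity-feasible assignment to {P-α, P-β} ships for at least 264.
Compare {P-β, P-γ}: its best feasible assignment gives total 695.
Compare {P-α, P-β, P-γ}: its best feasible assignment gives total 797.
Every other set of open sites that can feasibly serve all demand totals ≥ 695 even under its best assignment. Minimum: 618.

618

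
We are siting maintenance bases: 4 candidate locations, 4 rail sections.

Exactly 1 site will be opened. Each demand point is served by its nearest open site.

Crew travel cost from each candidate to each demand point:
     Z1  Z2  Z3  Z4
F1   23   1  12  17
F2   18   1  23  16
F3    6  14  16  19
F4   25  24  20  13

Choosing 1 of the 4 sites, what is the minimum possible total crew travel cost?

Open {F1}.
  Z1→F1 23, Z2→F1 1, Z3→F1 12, Z4→F1 17  ⇒ total 53.
Compare {F3}: total 55.
Compare {F2}: total 58.
No size-1 selection does better; minimum is 53.

53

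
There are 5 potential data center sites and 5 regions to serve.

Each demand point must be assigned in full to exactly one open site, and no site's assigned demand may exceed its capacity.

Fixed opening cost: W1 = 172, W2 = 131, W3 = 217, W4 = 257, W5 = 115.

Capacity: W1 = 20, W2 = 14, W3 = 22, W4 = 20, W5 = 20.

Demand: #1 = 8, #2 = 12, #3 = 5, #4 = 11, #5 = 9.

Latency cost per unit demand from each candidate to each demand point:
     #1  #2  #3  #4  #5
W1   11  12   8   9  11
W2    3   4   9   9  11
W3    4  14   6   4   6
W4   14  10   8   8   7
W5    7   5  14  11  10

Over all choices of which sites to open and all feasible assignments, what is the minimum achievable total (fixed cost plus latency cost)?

690

Open {W2, W3, W5}; cheapest assignment that respects the capacities:
  W2 (cap 14, load 13): #1, #3 — cost 8×3 + 5×9 = 69
  W3 (cap 22, load 20): #4, #5 — cost 11×4 + 9×6 = 98
  W5 (cap 20, load 12): #2 — cost 12×5 = 60
  Shipping 227, fixed 463 → total 690.
  Any other capacity-feasible assignment to {W2, W3, W5} ships for at least 227.
Compare {W1, W2, W5}: its best feasible assignment gives total 745.
Compare {W1, W3, W5}: its best feasible assignment gives total 758.
Every other set of open sites that can feasibly serve all demand totals ≥ 745 even under its best assignment. Minimum: 690.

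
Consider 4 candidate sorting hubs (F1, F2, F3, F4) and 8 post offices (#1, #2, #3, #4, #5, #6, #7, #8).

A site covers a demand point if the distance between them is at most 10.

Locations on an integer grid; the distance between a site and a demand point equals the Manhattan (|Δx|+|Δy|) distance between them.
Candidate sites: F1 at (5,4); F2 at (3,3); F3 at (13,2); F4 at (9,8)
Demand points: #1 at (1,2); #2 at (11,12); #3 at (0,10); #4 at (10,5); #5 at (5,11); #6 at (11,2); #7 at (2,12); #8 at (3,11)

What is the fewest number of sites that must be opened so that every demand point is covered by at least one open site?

2

Coverage sets (demand points within 10 of each site):
  F1: {#1, #4, #5, #6, #8}
  F2: {#1, #3, #4, #5, #6, #7, #8}
  F3: {#4, #6}
  F4: {#2, #4, #5, #6, #8}
No single site covers all 8 demand points.
But {F2, F4} covers everything, so the minimum is 2.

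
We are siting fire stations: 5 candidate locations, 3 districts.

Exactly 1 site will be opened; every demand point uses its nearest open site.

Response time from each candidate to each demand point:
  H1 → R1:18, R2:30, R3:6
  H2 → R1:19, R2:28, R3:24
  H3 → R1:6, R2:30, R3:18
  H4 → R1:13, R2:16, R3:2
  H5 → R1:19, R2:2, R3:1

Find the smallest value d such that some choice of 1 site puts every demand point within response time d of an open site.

16

Open {H4}.
  Farthest demand point is R2 at response time 16 (to H4); all others are ≤ 16.
With {H5} the worst case is 19.
With {H2} the worst case is 28.
No size-1 selection achieves below 16.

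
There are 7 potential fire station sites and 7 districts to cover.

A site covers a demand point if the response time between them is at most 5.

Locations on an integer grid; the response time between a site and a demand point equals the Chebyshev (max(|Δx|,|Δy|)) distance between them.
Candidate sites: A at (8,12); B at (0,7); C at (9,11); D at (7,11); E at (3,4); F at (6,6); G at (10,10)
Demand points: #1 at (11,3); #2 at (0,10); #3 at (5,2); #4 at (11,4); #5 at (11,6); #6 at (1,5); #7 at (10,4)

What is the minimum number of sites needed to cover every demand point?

2

Coverage sets (demand points within 5 of each site):
  A: {}
  B: {#2, #3, #6}
  C: {#5}
  D: {#5}
  E: {#3, #6}
  F: {#1, #3, #4, #5, #6, #7}
  G: {#5}
No single site covers all 7 demand points.
But {B, F} covers everything, so the minimum is 2.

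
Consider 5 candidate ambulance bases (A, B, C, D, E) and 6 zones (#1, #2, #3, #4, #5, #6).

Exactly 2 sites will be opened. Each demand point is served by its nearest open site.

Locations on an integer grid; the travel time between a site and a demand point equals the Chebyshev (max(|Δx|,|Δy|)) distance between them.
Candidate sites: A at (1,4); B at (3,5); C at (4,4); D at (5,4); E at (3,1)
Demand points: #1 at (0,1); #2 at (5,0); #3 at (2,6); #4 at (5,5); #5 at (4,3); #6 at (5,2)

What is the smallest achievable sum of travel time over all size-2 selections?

Open {C, E}.
  #1→E 3, #2→E 2, #3→C 2, #4→C 1, #5→C 1, #6→C 2  ⇒ total 11.
Compare {B, E}: total 12.
Compare {D, E}: total 12.
No size-2 selection does better; minimum is 11.

11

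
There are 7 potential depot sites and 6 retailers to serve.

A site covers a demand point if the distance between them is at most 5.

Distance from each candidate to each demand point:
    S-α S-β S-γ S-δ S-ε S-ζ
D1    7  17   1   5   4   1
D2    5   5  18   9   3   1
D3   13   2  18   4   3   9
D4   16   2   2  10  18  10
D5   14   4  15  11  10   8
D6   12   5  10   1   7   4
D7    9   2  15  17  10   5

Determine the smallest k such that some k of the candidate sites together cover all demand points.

2

Coverage sets (demand points within 5 of each site):
  D1: {S-γ, S-δ, S-ε, S-ζ}
  D2: {S-α, S-β, S-ε, S-ζ}
  D3: {S-β, S-δ, S-ε}
  D4: {S-β, S-γ}
  D5: {S-β}
  D6: {S-β, S-δ, S-ζ}
  D7: {S-β, S-ζ}
No single site covers all 6 demand points.
But {D1, D2} covers everything, so the minimum is 2.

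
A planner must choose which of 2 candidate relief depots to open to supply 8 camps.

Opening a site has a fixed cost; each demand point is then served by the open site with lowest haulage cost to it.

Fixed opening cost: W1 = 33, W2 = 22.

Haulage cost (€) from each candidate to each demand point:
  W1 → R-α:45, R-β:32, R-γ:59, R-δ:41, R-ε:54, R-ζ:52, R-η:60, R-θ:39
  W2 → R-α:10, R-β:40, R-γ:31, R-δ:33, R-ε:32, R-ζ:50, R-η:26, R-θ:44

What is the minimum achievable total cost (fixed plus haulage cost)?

Open {W2}: assign each demand point to its cheapest open site.
  R-α→W2 10, R-β→W2 40, R-γ→W2 31, R-δ→W2 33, R-ε→W2 32, R-ζ→W2 50, R-η→W2 26, R-θ→W2 44
  haulage cost 266, fixed 22 → total 288.
Compare {W1, W2}: haulage cost 253 + fixed 55 = 308.
Compare {W1}: haulage cost 382 + fixed 33 = 415.

288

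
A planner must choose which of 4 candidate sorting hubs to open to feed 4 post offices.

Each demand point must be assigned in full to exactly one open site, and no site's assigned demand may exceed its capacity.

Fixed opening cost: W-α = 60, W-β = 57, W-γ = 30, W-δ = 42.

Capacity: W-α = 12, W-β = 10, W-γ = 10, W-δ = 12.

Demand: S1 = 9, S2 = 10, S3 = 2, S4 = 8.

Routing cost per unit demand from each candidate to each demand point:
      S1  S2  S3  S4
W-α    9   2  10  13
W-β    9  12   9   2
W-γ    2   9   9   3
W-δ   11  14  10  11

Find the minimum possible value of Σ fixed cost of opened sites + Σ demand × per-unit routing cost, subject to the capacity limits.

219

Open {W-α, W-β, W-γ}; cheapest assignment that respects the capacities:
  W-α (cap 12, load 10): S2 — cost 10×2 = 20
  W-β (cap 10, load 10): S3, S4 — cost 2×9 + 8×2 = 34
  W-γ (cap 10, load 9): S1 — cost 9×2 = 18
  Shipping 72, fixed 147 → total 219.
  Any other capacity-feasible assignment to {W-α, W-β, W-γ} ships for at least 72.
Compare {W-α, W-β, W-γ, W-δ}: its best feasible assignment gives total 261.
Compare {W-α, W-γ, W-δ}: its best feasible assignment gives total 278.
Every other set of open sites that can feasibly serve all demand totals ≥ 261 even under its best assignment. Minimum: 219.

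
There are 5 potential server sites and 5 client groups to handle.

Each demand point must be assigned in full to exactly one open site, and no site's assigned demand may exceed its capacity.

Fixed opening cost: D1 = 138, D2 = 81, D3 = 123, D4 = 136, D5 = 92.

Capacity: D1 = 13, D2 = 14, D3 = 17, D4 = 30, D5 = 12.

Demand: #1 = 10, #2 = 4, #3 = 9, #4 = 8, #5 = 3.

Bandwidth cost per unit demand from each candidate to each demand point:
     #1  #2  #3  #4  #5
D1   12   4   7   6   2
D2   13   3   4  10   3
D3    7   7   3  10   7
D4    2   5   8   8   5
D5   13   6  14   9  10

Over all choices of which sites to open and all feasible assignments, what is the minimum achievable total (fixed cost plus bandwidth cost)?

364

Open {D2, D4}; cheapest assignment that respects the capacities:
  D2 (cap 14, load 13): #2, #3 — cost 4×3 + 9×4 = 48
  D4 (cap 30, load 21): #1, #4, #5 — cost 10×2 + 8×8 + 3×5 = 99
  Shipping 147, fixed 217 → total 364.
  Any other capacity-feasible assignment to {D2, D4} ships for at least 147.
Compare {D3, D4}: its best feasible assignment gives total 405.
Compare {D4, D5}: its best feasible assignment gives total 423.
Every other set of open sites that can feasibly serve all demand totals ≥ 405 even under its best assignment. Minimum: 364.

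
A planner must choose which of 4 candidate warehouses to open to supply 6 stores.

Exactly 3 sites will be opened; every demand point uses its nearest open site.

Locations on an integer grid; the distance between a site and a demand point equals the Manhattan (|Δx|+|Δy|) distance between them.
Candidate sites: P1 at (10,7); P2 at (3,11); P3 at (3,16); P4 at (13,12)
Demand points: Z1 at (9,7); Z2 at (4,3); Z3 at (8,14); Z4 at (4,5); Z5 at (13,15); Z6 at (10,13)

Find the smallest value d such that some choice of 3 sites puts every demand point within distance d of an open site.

9

Open {P1, P2, P4}.
  Farthest demand point is Z2 at distance 9 (to P2); all others are ≤ 9.
With {P2, P3, P4} the worst case is 9.
With {P1, P3, P4} the worst case is 10.
No size-3 selection achieves below 9.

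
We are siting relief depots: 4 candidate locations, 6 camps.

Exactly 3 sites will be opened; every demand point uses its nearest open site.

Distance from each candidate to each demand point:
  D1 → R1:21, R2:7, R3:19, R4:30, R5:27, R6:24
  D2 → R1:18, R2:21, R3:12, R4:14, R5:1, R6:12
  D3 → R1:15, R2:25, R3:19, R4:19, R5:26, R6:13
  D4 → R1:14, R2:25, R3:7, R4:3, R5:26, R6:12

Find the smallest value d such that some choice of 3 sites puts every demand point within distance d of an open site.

14

Open {D1, D2, D4}.
  Farthest demand point is R1 at distance 14 (to D4); all others are ≤ 14.
With {D1, D2, D3} the worst case is 15.
With {D2, D3, D4} the worst case is 21.
No size-3 selection achieves below 14.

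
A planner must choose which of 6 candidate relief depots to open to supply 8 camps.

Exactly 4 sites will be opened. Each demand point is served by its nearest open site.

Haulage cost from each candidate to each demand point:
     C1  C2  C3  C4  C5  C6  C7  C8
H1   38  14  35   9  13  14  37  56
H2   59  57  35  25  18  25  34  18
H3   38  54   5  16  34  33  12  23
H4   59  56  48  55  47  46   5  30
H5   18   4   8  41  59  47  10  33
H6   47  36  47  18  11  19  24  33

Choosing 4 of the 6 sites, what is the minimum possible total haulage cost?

89

Open {H1, H2, H4, H5}.
  C1→H5 18, C2→H5 4, C3→H5 8, C4→H1 9, C5→H1 13, C6→H1 14, C7→H4 5, C8→H2 18  ⇒ total 89.
Compare {H1, H2, H3, H5}: total 91.
Compare {H1, H3, H4, H5}: total 91.
No size-4 selection does better; minimum is 89.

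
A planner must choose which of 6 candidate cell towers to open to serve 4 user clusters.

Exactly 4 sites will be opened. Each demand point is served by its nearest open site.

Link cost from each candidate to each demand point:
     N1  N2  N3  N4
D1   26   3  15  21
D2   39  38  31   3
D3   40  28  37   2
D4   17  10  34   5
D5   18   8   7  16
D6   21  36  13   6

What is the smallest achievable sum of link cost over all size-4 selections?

29

Open {D1, D3, D4, D5}.
  N1→D4 17, N2→D1 3, N3→D5 7, N4→D3 2  ⇒ total 29.
Compare {D1, D2, D3, D5}: total 30.
Compare {D1, D2, D4, D5}: total 30.
No size-4 selection does better; minimum is 29.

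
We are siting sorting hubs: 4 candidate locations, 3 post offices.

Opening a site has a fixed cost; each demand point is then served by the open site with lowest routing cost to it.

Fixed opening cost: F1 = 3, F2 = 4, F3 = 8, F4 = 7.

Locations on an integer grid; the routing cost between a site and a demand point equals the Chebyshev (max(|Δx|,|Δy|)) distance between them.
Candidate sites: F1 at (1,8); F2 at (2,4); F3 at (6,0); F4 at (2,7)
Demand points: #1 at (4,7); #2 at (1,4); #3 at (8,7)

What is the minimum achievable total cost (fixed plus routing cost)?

Open {F2}: assign each demand point to its cheapest open site.
  #1→F2 3, #2→F2 1, #3→F2 6
  routing cost 10, fixed 4 → total 14.
Compare {F1}: routing cost 14 + fixed 3 = 17.
Compare {F1, F2}: routing cost 10 + fixed 7 = 17.
Compare {F4}: routing cost 11 + fixed 7 = 18.
All other subsets cost ≥ 17. Minimum total cost: 14.

14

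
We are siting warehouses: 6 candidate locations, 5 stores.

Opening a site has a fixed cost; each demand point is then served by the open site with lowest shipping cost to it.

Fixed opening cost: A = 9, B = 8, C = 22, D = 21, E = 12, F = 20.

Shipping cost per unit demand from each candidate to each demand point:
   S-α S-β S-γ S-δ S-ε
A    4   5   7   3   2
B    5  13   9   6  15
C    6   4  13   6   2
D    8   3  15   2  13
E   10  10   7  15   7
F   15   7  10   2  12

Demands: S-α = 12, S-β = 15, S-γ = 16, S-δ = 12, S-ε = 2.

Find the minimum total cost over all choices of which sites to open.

263

Open {A, D}: assign each demand point to its cheapest open site.
  S-α→A 12×4=48, S-β→D 15×3=45, S-γ→A 16×7=112, S-δ→D 12×2=24, S-ε→A 2×2=4
  shipping cost 233, fixed 30 → total 263.
Compare {A, B, D}: shipping cost 233 + fixed 38 = 271.
Compare {A, D, E}: shipping cost 233 + fixed 42 = 275.
Compare {A, D, F}: shipping cost 233 + fixed 50 = 283.
All other subsets cost ≥ 271. Minimum total cost: 263.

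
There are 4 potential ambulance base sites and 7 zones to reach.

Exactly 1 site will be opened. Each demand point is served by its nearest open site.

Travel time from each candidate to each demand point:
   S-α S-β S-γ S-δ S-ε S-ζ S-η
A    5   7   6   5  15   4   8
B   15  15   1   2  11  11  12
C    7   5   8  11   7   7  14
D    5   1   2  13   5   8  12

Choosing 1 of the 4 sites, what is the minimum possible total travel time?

46

Open {D}.
  S-α→D 5, S-β→D 1, S-γ→D 2, S-δ→D 13, S-ε→D 5, S-ζ→D 8, S-η→D 12  ⇒ total 46.
Compare {A}: total 50.
Compare {C}: total 59.
No size-1 selection does better; minimum is 46.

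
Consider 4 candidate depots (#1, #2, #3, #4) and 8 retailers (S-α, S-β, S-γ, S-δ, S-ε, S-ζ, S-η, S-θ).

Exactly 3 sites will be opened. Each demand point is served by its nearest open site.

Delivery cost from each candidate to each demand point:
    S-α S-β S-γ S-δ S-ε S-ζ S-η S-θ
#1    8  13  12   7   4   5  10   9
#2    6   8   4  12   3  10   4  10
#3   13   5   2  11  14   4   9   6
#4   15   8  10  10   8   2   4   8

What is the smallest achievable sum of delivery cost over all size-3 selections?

Open {#1, #2, #3}.
  S-α→#2 6, S-β→#3 5, S-γ→#3 2, S-δ→#1 7, S-ε→#2 3, S-ζ→#3 4, S-η→#2 4, S-θ→#3 6  ⇒ total 37.
Compare {#1, #3, #4}: total 38.
Compare {#2, #3, #4}: total 38.
No size-3 selection does better; minimum is 37.

37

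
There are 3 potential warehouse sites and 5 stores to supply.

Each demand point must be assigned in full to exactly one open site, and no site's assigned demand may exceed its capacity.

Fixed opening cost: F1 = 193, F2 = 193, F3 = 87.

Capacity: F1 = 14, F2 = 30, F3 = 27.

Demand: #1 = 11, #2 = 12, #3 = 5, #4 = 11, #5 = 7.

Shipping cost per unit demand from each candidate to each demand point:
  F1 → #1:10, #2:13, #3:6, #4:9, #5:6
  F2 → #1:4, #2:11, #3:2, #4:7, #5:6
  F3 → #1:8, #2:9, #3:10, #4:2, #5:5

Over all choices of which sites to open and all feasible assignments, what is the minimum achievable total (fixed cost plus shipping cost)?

Open {F2, F3}; cheapest assignment that respects the capacities:
  F2 (cap 30, load 23): #1, #3, #5 — cost 11×4 + 5×2 + 7×6 = 96
  F3 (cap 27, load 23): #2, #4 — cost 12×9 + 11×2 = 130
  Shipping 226, fixed 280 → total 506.
  Any other capacity-feasible assignment to {F2, F3} ships for at least 226.
Compare {F1, F2, F3}: its best feasible assignment gives total 699.
Every other set of open sites that can feasibly serve all demand totals ≥ 699 even under its best assignment. Minimum: 506.

506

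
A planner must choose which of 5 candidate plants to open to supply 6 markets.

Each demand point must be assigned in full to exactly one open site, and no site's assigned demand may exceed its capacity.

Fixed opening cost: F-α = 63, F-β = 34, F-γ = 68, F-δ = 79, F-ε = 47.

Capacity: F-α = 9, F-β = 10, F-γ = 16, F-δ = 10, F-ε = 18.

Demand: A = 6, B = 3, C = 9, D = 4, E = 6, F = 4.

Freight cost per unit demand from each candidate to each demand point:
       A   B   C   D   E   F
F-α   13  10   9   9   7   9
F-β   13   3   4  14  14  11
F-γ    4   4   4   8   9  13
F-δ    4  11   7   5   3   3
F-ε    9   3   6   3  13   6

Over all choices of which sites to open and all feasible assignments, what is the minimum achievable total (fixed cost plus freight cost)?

295

Open {F-γ, F-ε}; cheapest assignment that respects the capacities:
  F-γ (cap 16, load 15): A, B, E — cost 6×4 + 3×4 + 6×9 = 90
  F-ε (cap 18, load 17): C, D, F — cost 9×6 + 4×3 + 4×6 = 90
  Shipping 180, fixed 115 → total 295.
  Any other capacity-feasible assignment to {F-γ, F-ε} ships for at least 180.
Compare {F-β, F-δ, F-ε}: its best feasible assignment gives total 301.
Compare {F-γ, F-δ, F-ε}: its best feasible assignment gives total 305.
Every other set of open sites that can feasibly serve all demand totals ≥ 301 even under its best assignment. Minimum: 295.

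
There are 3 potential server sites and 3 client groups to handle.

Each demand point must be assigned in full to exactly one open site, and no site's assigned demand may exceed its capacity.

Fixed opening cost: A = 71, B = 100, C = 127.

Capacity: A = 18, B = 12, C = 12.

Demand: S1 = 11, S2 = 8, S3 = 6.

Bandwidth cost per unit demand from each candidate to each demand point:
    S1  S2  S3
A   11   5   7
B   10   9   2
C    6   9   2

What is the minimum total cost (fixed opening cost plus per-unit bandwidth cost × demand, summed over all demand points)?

346

Open {A, C}; cheapest assignment that respects the capacities:
  A (cap 18, load 14): S2, S3 — cost 8×5 + 6×7 = 82
  C (cap 12, load 11): S1 — cost 11×6 = 66
  Shipping 148, fixed 198 → total 346.
  Any other capacity-feasible assignment to {A, C} ships for at least 148.
Compare {A, B}: its best feasible assignment gives total 363.
Compare {A, B, C}: its best feasible assignment gives total 416.
Every other set of open sites that can feasibly serve all demand totals ≥ 363 even under its best assignment. Minimum: 346.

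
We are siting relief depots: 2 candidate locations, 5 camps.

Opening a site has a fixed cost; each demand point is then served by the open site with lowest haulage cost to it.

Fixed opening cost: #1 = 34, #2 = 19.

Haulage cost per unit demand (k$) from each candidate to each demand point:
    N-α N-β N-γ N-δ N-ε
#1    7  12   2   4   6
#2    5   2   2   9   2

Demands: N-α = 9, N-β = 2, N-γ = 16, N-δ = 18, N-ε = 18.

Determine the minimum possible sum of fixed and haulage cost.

242

Open {#1, #2}: assign each demand point to its cheapest open site.
  N-α→#2 9×5=45, N-β→#2 2×2=4, N-γ→#1 16×2=32, N-δ→#1 18×4=72, N-ε→#2 18×2=36
  haulage cost 189, fixed 53 → total 242.
Compare {#2}: haulage cost 279 + fixed 19 = 298.
Compare {#1}: haulage cost 299 + fixed 34 = 333.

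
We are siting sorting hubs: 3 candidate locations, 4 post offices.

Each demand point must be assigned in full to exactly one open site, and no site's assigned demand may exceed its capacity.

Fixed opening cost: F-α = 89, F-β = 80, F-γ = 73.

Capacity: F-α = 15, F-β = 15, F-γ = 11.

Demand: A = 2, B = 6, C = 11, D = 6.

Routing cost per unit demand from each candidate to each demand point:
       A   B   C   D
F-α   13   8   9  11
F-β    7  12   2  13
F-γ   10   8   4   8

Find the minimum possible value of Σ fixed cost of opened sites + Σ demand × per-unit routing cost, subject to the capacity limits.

319

Open {F-α, F-β}; cheapest assignment that respects the capacities:
  F-α (cap 15, load 12): B, D — cost 6×8 + 6×11 = 114
  F-β (cap 15, load 13): A, C — cost 2×7 + 11×2 = 36
  Shipping 150, fixed 169 → total 319.
  Any other capacity-feasible assignment to {F-α, F-β} ships for at least 150.
Compare {F-α, F-γ}: its best feasible assignment gives total 346.
Compare {F-β, F-γ}: its best feasible assignment gives total 361.
Every other set of open sites that can feasibly serve all demand totals ≥ 346 even under its best assignment. Minimum: 319.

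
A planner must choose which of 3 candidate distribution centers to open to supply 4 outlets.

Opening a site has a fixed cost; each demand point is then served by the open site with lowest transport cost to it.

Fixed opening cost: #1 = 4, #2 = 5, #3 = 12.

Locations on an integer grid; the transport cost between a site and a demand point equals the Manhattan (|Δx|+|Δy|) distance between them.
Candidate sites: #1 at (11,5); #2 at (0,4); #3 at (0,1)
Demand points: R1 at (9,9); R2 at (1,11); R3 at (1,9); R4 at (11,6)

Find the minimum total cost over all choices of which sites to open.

30

Open {#1, #2}: assign each demand point to its cheapest open site.
  R1→#1 6, R2→#2 8, R3→#2 6, R4→#1 1
  transport cost 21, fixed 9 → total 30.
Compare {#1}: transport cost 37 + fixed 4 = 41.
Compare {#1, #2, #3}: transport cost 21 + fixed 21 = 42.
Compare {#1, #3}: transport cost 27 + fixed 16 = 43.
All other subsets cost ≥ 41. Minimum total cost: 30.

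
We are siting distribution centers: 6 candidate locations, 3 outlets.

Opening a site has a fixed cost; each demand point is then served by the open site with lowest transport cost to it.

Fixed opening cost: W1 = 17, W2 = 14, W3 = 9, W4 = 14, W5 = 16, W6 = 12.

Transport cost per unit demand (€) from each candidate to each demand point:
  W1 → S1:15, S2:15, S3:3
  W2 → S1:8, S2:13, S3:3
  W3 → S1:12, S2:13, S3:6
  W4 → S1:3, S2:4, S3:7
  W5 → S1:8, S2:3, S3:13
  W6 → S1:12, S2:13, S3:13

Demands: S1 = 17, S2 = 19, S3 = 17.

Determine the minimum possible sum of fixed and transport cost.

Open {W2, W4, W5}: assign each demand point to its cheapest open site.
  S1→W4 17×3=51, S2→W5 19×3=57, S3→W2 17×3=51
  transport cost 159, fixed 44 → total 203.
Compare {W2, W4}: transport cost 178 + fixed 28 = 206.
Compare {W1, W4, W5}: transport cost 159 + fixed 47 = 206.
Compare {W1, W4}: transport cost 178 + fixed 31 = 209.
All other subsets cost ≥ 206. Minimum total cost: 203.

203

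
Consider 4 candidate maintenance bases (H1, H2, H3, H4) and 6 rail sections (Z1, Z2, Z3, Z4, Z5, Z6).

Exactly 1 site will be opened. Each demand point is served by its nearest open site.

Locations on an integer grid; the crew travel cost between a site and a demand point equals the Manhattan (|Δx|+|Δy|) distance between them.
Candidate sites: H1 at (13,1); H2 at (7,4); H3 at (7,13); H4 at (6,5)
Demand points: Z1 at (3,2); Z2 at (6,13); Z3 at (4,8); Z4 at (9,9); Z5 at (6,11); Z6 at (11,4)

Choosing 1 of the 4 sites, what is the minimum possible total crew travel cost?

Open {H4}.
  Z1→H4 6, Z2→H4 8, Z3→H4 5, Z4→H4 7, Z5→H4 6, Z6→H4 6  ⇒ total 38.
Compare {H2}: total 42.
Compare {H3}: total 46.
No size-1 selection does better; minimum is 38.

38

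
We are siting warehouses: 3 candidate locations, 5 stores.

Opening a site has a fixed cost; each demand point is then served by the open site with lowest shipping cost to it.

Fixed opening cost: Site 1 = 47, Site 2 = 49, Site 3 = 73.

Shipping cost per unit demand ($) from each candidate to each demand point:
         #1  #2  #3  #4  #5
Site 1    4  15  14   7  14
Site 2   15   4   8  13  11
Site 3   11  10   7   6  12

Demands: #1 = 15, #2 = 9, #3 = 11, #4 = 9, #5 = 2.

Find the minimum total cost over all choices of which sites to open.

365

Open {Site 1, Site 2}: assign each demand point to its cheapest open site.
  #1→Site 1 15×4=60, #2→Site 2 9×4=36, #3→Site 2 11×8=88, #4→Site 1 9×7=63, #5→Site 2 2×11=22
  shipping cost 269, fixed 96 → total 365.
Compare {Site 1, Site 2, Site 3}: shipping cost 249 + fixed 169 = 418.
Compare {Site 1, Site 3}: shipping cost 305 + fixed 120 = 425.
Compare {Site 2, Site 3}: shipping cost 354 + fixed 122 = 476.
All other subsets cost ≥ 418. Minimum total cost: 365.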